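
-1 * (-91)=91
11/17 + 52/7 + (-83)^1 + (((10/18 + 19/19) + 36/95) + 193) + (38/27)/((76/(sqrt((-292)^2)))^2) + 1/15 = 42993152/305235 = 140.85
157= 157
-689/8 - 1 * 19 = -841/8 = -105.12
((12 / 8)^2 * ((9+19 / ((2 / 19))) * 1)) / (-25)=-3411 / 200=-17.06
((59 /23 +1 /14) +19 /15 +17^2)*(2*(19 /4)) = 2782.58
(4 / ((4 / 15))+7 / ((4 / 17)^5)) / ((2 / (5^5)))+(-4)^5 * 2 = 31103177571 / 2048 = 15187098.42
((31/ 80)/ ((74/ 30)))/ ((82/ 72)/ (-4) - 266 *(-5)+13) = 837/ 7153987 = 0.00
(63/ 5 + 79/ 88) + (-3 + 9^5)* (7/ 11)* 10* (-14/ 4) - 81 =-578680501/ 440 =-1315182.96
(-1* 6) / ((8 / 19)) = -57 / 4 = -14.25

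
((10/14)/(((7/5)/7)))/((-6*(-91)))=25/3822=0.01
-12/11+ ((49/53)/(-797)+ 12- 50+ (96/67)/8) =-38.91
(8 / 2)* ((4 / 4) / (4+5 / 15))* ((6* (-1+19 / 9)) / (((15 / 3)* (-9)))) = -0.14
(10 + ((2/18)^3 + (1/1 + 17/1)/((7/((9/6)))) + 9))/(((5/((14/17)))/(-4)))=-15.06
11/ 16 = 0.69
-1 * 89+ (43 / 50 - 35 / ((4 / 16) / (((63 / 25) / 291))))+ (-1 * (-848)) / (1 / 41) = 168191441 / 4850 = 34678.65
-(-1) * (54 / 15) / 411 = 6 / 685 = 0.01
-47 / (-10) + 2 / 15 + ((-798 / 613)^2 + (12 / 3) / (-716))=2632289761 / 403575906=6.52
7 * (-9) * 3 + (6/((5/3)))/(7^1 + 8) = -4719/25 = -188.76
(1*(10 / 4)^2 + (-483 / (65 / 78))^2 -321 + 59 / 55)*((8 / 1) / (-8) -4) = -1678112.41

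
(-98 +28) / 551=-70 / 551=-0.13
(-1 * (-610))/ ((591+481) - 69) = 610/ 1003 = 0.61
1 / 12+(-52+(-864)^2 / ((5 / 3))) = 447845.68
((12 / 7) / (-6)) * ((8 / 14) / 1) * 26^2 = -5408 / 49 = -110.37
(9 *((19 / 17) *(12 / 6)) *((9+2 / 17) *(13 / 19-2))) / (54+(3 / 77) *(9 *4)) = -298375 / 68493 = -4.36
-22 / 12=-11 / 6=-1.83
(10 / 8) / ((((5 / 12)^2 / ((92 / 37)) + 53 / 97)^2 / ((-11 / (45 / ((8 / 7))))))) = -4036679589888 / 4389395592127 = -0.92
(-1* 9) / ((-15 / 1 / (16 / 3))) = 16 / 5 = 3.20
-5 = -5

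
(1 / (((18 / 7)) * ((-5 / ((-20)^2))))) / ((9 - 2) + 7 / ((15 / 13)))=-50 / 21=-2.38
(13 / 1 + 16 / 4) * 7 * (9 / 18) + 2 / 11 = 1313 / 22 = 59.68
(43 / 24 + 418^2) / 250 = 4193419 / 6000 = 698.90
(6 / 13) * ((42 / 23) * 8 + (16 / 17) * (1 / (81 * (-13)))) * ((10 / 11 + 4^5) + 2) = 135876601856 / 19625463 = 6923.49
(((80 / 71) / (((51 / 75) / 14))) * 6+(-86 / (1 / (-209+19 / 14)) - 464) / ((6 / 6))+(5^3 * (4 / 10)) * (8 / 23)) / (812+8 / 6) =10231237899 / 474157880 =21.58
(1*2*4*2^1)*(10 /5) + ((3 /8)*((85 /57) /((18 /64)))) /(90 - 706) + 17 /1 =1290281 /26334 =49.00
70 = 70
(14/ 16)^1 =7/ 8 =0.88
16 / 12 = 4 / 3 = 1.33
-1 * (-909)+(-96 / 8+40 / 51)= 45787 / 51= 897.78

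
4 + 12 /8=11 /2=5.50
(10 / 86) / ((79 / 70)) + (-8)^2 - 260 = -665462 / 3397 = -195.90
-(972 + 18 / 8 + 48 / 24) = -3905 / 4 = -976.25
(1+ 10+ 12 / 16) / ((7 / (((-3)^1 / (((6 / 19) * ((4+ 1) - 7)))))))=893 / 112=7.97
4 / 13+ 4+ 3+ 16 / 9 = 1063 / 117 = 9.09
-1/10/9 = -0.01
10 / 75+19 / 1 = 287 / 15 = 19.13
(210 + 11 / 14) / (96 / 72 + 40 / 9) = 36.48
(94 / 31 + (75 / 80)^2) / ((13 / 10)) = 155195 / 51584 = 3.01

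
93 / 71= 1.31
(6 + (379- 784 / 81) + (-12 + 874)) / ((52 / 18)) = 100223 / 234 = 428.30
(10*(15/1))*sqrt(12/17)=300*sqrt(51)/17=126.03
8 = 8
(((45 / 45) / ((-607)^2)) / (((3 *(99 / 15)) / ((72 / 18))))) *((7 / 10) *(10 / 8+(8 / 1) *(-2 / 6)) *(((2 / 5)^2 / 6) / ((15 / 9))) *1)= -119 / 13678669125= -0.00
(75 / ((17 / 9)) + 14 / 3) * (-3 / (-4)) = 2263 / 68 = 33.28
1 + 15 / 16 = 31 / 16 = 1.94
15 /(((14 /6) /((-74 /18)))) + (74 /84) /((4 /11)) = -4033 /168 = -24.01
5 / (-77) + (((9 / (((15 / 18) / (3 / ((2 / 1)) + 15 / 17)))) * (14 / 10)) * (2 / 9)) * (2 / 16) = 122477 / 130900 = 0.94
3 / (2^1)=3 / 2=1.50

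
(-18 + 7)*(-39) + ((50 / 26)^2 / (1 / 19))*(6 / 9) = 241253 / 507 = 475.84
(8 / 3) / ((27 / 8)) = 64 / 81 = 0.79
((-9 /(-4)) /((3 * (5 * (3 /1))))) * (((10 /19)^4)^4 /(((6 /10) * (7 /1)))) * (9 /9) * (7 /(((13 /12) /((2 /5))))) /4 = 1000000000000000 /3749738376379075179853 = 0.00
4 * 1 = 4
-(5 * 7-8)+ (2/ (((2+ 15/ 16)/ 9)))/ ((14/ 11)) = -7299/ 329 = -22.19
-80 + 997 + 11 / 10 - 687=2311 / 10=231.10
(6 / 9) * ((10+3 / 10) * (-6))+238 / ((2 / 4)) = 2174 / 5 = 434.80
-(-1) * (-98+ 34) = -64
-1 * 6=-6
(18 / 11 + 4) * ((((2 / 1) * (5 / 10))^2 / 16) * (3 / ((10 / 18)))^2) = 22599 / 2200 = 10.27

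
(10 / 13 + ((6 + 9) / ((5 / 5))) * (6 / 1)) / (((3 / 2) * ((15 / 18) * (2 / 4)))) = 1888 / 13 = 145.23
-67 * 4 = -268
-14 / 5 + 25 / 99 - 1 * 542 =-544.55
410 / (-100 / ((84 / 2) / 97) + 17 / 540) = -1549800 / 872881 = -1.78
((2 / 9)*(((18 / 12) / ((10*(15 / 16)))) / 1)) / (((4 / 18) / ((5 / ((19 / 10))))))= 8 / 19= 0.42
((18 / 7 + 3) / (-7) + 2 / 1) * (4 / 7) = 236 / 343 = 0.69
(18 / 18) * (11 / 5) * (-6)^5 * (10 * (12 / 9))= -228096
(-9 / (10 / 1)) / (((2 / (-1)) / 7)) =63 / 20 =3.15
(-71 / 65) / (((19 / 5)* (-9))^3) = 1775 / 65002743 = 0.00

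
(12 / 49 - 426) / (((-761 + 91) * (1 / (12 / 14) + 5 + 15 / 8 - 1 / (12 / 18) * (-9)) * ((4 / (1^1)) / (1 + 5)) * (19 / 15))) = 59292 / 1697311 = 0.03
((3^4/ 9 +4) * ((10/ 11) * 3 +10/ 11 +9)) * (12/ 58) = 10842/ 319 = 33.99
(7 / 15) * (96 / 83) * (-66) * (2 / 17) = -29568 / 7055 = -4.19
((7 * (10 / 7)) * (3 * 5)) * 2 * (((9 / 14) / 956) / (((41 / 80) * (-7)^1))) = -27000 / 480151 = -0.06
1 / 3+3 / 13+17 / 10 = 883 / 390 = 2.26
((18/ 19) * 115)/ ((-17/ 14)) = -28980/ 323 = -89.72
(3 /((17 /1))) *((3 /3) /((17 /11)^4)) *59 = 2591457 /1419857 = 1.83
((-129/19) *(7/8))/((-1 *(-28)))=-129/608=-0.21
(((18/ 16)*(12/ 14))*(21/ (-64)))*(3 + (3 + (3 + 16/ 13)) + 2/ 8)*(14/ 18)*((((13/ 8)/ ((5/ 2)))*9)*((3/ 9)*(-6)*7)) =432621/ 2048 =211.24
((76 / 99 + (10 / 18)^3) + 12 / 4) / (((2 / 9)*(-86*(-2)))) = 7897 / 76626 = 0.10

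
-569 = -569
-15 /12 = -5 /4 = -1.25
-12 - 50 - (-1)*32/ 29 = -1766/ 29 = -60.90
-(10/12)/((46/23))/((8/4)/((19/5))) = -19/24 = -0.79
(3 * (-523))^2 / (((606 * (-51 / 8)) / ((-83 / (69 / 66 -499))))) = -1997855816 / 18809735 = -106.21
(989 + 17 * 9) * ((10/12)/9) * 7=19985/27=740.19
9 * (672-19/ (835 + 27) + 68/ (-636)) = 276255903/ 45686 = 6046.84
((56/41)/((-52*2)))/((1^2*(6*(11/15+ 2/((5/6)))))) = -35/50102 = -0.00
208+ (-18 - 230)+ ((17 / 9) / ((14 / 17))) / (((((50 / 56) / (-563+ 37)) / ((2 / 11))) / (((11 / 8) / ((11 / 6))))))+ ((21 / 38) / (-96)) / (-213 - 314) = -118562885873 / 528686400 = -224.26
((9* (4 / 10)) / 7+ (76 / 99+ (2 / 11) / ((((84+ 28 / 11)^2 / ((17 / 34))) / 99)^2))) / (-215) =-1042463825719237 / 174832210267545600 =-0.01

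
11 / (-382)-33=-33.03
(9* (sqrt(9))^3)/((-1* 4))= -243/4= -60.75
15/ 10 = 3/ 2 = 1.50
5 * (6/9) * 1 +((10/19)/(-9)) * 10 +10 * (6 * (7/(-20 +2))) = -3520/171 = -20.58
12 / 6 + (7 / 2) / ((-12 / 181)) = -1219 / 24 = -50.79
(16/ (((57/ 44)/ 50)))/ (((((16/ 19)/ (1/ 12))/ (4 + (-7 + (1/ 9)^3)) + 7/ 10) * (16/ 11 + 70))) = -2116048000/ 653721309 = -3.24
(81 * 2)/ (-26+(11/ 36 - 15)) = -5832/ 1465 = -3.98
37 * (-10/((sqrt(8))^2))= -185/4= -46.25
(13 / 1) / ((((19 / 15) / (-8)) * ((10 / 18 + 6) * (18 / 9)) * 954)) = -390 / 59413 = -0.01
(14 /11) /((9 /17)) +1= 337 /99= 3.40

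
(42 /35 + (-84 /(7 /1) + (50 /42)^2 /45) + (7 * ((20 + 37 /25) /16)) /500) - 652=-526090720529 /793800000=-662.75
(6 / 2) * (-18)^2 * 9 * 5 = 43740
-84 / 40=-21 / 10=-2.10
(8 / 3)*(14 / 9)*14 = 58.07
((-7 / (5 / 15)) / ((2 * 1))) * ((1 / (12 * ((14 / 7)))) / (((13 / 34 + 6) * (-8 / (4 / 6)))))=17 / 2976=0.01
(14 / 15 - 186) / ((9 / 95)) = -52744 / 27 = -1953.48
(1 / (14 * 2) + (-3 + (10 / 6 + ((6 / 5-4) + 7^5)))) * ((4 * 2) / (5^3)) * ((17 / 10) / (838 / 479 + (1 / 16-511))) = -919470949072 / 256096115625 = -3.59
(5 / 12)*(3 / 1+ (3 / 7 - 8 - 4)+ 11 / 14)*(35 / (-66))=2725 / 1584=1.72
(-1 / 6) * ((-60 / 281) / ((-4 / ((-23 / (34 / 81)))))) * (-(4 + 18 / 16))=-381915 / 152864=-2.50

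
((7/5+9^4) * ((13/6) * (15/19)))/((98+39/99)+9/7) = 24633609/218747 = 112.61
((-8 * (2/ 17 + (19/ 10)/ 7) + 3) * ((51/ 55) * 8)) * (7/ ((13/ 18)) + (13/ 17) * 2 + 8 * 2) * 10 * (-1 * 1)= 227.39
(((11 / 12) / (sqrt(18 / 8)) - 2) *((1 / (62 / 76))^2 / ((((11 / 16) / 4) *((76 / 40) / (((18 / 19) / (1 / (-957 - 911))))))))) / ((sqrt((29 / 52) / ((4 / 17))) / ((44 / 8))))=239104000 *sqrt(6409) / 473773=40402.82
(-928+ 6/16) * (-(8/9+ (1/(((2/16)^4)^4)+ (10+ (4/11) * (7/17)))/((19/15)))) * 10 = 131831018439445406176135/63954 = 2061341252141311038.81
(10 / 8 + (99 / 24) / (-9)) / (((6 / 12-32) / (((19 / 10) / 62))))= -361 / 468720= -0.00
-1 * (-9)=9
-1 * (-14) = 14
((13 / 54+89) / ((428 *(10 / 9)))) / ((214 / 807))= 1296311 / 1831840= 0.71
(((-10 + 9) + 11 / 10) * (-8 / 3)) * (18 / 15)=-8 / 25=-0.32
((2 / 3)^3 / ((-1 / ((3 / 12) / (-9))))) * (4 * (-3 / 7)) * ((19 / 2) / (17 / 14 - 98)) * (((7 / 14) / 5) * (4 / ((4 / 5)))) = 76 / 109755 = 0.00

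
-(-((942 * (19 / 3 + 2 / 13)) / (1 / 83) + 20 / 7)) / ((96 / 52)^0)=46156062 / 91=507209.47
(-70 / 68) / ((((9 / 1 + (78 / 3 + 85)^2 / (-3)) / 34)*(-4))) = -35 / 16392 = -0.00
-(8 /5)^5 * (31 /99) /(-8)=126976 /309375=0.41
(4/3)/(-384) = -0.00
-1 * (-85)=85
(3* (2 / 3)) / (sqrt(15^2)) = 2 / 15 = 0.13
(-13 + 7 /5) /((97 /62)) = -3596 /485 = -7.41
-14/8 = -7/4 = -1.75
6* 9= 54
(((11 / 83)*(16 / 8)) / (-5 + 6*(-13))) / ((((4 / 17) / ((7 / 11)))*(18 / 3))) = -119 / 82668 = -0.00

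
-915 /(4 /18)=-4117.50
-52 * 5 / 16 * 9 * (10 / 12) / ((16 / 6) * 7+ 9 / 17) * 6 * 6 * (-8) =1790100 / 979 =1828.50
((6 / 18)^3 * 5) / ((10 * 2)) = 1 / 108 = 0.01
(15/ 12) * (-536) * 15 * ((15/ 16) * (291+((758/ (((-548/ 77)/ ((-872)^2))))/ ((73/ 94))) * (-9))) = -707506985502280125/ 80008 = -8842953023476.15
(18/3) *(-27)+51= -111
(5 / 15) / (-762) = -1 / 2286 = -0.00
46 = 46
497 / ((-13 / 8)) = -3976 / 13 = -305.85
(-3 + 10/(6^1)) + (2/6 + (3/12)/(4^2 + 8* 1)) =-95/96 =-0.99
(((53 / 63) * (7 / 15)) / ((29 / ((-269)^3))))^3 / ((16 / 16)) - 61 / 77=-84545180173785770406270090716 / 4620468612375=-18297966562817553.65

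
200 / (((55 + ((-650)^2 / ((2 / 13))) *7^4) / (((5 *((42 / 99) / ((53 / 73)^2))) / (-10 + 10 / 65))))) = -12123475 / 977952801975336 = -0.00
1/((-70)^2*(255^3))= 1/81248737500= 0.00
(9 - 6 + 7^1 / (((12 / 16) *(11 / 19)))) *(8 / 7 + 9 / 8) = 80137 / 1848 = 43.36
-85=-85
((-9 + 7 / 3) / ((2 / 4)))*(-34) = 1360 / 3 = 453.33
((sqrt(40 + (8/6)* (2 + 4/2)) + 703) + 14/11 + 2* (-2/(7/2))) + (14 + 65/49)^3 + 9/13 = 2* sqrt(102)/3 + 72410727875/16823807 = 4310.80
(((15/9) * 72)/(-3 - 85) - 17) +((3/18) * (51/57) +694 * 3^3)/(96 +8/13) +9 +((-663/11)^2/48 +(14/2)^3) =653233424/1082829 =603.27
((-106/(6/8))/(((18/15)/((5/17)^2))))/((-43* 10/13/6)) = 68900/37281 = 1.85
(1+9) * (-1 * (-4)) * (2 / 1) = 80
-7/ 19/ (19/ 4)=-28/ 361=-0.08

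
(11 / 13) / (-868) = -11 / 11284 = -0.00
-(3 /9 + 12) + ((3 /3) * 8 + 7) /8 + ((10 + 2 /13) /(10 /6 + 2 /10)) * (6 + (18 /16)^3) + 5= 697363 /19968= 34.92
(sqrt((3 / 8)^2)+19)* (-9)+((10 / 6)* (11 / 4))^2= -22085 / 144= -153.37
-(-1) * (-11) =-11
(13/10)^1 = 13/10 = 1.30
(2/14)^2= 1/49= 0.02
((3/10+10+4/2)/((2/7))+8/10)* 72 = 15786/5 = 3157.20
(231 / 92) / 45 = 77 / 1380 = 0.06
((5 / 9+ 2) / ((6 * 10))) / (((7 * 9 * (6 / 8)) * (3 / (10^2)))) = 460 / 15309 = 0.03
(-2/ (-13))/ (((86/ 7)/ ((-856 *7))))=-41944/ 559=-75.03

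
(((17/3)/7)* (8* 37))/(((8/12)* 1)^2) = 3774/7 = 539.14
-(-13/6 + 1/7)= 85/42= 2.02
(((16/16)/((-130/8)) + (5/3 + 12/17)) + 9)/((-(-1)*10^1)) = 18748/16575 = 1.13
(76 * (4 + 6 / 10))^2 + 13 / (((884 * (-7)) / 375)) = 1454410529 / 11900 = 122219.37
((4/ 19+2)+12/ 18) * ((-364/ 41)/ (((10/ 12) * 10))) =-1456/ 475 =-3.07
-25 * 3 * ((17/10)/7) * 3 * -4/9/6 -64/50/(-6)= 2237/525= 4.26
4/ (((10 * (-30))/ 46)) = -46/ 75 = -0.61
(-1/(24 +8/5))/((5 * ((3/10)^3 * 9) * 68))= -0.00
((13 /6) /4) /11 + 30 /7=8011 /1848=4.33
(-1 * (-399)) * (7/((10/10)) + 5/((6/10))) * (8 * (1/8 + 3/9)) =67298/3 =22432.67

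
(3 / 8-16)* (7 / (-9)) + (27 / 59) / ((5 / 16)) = 289229 / 21240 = 13.62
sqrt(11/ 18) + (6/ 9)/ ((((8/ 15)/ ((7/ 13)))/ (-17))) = -595/ 52 + sqrt(22)/ 6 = -10.66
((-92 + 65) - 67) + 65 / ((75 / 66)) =-36.80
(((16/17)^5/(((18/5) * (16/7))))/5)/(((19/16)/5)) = 18350080/242795547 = 0.08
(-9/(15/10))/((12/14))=-7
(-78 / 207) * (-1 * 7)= 182 / 69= 2.64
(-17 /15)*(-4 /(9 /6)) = 136 /45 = 3.02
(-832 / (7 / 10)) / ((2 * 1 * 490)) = -416 / 343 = -1.21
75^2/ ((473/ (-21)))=-118125/ 473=-249.74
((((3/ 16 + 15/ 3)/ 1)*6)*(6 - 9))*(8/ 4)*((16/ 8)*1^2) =-747/ 2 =-373.50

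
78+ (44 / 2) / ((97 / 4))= 7654 / 97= 78.91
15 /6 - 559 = -1113 /2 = -556.50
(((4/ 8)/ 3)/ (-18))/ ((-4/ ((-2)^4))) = 1/ 27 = 0.04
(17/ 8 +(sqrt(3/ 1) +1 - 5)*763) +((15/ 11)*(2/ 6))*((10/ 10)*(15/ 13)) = -3488457/ 1144 +763*sqrt(3) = -1727.80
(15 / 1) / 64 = 15 / 64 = 0.23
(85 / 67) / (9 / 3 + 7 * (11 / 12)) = 1020 / 7571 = 0.13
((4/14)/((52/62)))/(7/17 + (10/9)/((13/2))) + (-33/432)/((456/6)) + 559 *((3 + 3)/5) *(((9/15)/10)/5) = 25214850103/2920680000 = 8.63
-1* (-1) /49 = 1 /49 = 0.02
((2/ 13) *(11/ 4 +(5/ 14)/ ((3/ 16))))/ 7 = 391/ 3822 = 0.10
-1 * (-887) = 887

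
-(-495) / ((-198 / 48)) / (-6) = 20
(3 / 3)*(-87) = -87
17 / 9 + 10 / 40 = 77 / 36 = 2.14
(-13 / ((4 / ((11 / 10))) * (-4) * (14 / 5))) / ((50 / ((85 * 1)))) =2431 / 4480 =0.54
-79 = -79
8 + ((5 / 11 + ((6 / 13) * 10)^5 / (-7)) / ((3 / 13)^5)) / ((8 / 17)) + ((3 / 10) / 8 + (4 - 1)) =-1451886284837 / 1496880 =-969941.67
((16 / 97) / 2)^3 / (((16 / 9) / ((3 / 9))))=96 / 912673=0.00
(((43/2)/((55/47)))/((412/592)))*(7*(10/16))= 523439/4532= 115.50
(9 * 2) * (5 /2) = 45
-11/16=-0.69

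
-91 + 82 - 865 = -874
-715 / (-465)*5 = 715 / 93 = 7.69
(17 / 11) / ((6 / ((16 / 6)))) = 68 / 99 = 0.69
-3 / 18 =-1 / 6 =-0.17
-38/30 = -19/15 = -1.27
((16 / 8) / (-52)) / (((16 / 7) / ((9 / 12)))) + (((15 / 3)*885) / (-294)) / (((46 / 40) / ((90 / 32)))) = -69053667 / 1875328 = -36.82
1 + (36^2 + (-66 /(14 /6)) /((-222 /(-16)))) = 335395 /259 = 1294.96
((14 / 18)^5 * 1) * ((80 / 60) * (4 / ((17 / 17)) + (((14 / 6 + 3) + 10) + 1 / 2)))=4000066 / 531441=7.53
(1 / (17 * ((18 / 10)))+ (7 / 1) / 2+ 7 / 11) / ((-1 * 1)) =-14033 / 3366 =-4.17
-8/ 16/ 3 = -1/ 6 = -0.17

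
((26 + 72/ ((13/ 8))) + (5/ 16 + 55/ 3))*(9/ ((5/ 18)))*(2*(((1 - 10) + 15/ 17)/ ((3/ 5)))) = -34469847/ 442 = -77986.08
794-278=516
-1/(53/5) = -5/53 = -0.09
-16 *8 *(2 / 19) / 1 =-256 / 19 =-13.47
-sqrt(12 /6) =-sqrt(2) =-1.41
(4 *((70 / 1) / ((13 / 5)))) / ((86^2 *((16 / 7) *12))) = 0.00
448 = 448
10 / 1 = 10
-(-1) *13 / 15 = 13 / 15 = 0.87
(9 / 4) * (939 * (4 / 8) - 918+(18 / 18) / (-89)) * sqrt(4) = -718515 / 356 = -2018.30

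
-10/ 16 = -5/ 8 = -0.62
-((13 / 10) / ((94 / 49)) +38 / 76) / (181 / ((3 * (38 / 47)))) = -0.02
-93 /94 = -0.99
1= 1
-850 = -850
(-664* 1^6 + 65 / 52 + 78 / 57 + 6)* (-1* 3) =149427 / 76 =1966.14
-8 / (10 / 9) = -36 / 5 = -7.20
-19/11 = -1.73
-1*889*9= -8001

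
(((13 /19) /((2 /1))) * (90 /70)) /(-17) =-117 /4522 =-0.03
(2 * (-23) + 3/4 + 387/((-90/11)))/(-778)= 1851/15560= 0.12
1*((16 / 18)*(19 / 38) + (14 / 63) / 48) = 97 / 216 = 0.45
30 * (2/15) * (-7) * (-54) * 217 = 328104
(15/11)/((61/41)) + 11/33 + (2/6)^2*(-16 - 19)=-15937/6039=-2.64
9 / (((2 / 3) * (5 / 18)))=243 / 5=48.60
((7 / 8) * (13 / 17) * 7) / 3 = 637 / 408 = 1.56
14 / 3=4.67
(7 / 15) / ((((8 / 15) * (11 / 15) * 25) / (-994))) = -10437 / 220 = -47.44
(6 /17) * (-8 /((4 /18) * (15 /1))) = -72 /85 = -0.85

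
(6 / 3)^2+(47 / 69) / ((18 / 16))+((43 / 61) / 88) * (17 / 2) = 31158911 / 6667056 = 4.67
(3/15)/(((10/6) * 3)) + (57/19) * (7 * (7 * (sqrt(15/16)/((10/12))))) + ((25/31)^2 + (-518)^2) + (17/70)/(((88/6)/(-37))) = 441 * sqrt(15)/10 + 3971035355541/14799400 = 268494.88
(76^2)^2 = 33362176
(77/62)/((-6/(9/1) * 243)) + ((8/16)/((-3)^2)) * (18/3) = 3271/10044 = 0.33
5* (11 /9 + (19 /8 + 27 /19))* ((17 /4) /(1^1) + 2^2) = 377575 /1824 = 207.00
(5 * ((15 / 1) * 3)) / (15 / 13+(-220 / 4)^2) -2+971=7624677 / 7868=969.07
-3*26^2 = -2028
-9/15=-0.60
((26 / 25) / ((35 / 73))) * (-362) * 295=-231642.77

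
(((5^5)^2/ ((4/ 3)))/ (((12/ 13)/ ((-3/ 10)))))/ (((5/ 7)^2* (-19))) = 149296875/ 608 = 245554.07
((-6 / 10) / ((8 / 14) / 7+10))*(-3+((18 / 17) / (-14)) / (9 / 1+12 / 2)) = 18774 / 104975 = 0.18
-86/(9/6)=-172/3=-57.33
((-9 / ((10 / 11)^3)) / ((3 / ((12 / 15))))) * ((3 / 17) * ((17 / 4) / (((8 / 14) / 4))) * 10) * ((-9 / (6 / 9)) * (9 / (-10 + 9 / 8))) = -20376279 / 8875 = -2295.92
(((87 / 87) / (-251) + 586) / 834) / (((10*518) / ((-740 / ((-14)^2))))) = -0.00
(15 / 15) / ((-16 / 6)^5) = -243 / 32768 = -0.01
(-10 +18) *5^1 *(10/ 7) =400/ 7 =57.14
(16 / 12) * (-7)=-9.33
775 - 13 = 762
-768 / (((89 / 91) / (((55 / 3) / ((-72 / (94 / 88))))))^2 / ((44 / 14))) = -718642925 / 3849606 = -186.68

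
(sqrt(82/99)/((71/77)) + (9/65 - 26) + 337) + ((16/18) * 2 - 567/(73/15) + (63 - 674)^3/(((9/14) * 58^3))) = -1621.15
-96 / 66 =-16 / 11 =-1.45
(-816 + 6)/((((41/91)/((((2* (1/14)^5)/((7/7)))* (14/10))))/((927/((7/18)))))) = -8785179/393764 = -22.31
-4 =-4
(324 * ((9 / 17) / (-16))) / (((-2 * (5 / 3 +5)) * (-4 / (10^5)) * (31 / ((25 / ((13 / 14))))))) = -239203125 / 13702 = -17457.53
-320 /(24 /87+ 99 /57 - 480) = 176320 /263371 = 0.67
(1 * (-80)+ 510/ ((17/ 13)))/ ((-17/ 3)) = -930/ 17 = -54.71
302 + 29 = 331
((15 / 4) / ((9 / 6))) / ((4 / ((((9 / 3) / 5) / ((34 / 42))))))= 63 / 136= 0.46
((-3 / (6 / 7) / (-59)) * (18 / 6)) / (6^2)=7 / 1416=0.00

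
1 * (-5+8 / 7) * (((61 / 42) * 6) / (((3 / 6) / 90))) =-296460 / 49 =-6050.20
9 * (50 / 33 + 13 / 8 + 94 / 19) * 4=121701 / 418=291.15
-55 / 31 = -1.77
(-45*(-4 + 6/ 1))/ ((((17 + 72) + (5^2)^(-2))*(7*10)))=-1875/ 129794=-0.01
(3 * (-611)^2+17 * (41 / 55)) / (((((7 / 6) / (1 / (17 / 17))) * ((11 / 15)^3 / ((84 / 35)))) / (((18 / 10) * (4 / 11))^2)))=155193147410688 / 62004635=2502928.17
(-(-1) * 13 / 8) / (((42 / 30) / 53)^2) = 2328.89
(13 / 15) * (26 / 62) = 169 / 465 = 0.36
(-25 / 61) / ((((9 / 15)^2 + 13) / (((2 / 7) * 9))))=-0.08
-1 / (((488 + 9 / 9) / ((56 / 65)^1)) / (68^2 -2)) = -258832 / 31785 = -8.14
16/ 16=1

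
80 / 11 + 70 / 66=25 / 3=8.33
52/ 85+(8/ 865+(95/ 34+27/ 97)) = 10536653/ 2852770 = 3.69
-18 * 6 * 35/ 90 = -42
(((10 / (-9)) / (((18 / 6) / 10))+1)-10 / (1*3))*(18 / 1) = -326 / 3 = -108.67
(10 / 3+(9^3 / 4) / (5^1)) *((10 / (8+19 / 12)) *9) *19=816354 / 115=7098.73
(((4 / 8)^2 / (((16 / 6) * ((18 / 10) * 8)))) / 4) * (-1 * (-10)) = 25 / 1536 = 0.02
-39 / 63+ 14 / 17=73 / 357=0.20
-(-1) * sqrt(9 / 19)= 3 * sqrt(19) / 19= 0.69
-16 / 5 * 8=-128 / 5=-25.60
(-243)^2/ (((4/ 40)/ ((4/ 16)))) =295245/ 2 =147622.50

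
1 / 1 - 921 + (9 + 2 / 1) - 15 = -924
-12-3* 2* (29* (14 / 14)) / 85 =-1194 / 85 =-14.05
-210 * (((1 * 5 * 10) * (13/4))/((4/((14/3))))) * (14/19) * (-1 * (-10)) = -5573750/19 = -293355.26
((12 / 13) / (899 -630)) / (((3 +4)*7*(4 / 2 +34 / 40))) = 80 / 3255707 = 0.00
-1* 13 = -13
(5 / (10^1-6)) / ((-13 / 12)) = -15 / 13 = -1.15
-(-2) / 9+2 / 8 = 17 / 36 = 0.47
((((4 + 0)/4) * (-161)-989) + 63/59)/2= -574.47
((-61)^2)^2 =13845841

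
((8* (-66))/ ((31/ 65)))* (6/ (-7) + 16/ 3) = -1075360/ 217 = -4955.58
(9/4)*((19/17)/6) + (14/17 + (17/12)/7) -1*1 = 1271/2856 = 0.45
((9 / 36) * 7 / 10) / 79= 7 / 3160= 0.00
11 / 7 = 1.57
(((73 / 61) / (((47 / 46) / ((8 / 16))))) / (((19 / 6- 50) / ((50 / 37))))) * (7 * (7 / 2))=-12340650 / 29808199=-0.41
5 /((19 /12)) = 60 /19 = 3.16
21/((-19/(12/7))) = -36/19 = -1.89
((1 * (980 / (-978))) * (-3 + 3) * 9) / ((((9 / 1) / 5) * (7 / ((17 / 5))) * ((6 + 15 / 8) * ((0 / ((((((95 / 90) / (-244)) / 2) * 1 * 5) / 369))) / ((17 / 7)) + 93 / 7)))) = 0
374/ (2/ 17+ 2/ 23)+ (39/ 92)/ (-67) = 112672907/ 61640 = 1827.92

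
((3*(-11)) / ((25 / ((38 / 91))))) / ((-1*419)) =0.00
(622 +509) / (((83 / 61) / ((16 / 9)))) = 367952 / 249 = 1477.72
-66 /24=-11 /4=-2.75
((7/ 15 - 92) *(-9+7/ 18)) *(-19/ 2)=-808697/ 108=-7487.94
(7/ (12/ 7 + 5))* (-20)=-980/ 47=-20.85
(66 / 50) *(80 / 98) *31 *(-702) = -5745168 / 245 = -23449.67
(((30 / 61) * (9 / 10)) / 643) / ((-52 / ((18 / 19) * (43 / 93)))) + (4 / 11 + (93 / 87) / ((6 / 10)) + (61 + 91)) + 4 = 158.15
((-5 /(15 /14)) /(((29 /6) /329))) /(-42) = 658 /87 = 7.56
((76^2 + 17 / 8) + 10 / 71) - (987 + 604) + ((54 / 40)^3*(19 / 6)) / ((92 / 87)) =438389546643 / 104512000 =4194.63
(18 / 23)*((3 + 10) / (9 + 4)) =18 / 23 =0.78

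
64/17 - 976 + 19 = -16205/17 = -953.24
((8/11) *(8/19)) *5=320/209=1.53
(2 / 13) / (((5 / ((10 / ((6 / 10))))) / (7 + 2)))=60 / 13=4.62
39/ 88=0.44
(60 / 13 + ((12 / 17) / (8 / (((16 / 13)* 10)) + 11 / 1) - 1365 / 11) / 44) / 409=44773815 / 10193348308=0.00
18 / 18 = 1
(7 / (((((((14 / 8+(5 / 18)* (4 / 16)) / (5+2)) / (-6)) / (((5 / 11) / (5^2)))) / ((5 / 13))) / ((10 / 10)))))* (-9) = 190512 / 18733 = 10.17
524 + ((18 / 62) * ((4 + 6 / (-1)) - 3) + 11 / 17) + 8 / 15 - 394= 129.73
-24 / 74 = -12 / 37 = -0.32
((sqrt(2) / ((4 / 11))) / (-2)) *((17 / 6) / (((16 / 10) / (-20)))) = 4675 *sqrt(2) / 96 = 68.87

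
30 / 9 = 3.33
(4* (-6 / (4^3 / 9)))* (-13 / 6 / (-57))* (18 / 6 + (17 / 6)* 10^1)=-611 / 152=-4.02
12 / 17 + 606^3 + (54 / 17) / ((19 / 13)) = 71882041098 / 323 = 222545018.88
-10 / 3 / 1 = -3.33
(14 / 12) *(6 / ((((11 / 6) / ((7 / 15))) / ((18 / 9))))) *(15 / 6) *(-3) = -294 / 11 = -26.73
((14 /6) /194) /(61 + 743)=7 /467928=0.00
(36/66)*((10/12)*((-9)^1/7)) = -45/77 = -0.58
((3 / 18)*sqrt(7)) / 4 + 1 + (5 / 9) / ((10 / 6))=sqrt(7) / 24 + 4 / 3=1.44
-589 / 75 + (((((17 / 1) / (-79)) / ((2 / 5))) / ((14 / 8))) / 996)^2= -14890284064043 / 1896046380900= -7.85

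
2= 2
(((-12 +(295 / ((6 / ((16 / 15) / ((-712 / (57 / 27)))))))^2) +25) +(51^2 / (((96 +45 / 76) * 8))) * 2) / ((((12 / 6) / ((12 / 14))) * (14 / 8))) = 10049516311724 / 2077106886981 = 4.84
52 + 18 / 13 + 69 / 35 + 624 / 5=81971 / 455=180.16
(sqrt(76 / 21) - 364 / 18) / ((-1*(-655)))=-182 / 5895 + 2*sqrt(399) / 13755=-0.03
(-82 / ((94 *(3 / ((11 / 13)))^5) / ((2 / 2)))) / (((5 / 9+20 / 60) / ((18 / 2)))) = -6603091 / 418818504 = -0.02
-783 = -783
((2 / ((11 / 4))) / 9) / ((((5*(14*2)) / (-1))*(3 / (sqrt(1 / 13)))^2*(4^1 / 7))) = -1 / 115830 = -0.00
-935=-935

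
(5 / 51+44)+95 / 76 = 9251 / 204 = 45.35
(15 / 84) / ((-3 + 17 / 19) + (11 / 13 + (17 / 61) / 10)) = -376675 / 2597154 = -0.15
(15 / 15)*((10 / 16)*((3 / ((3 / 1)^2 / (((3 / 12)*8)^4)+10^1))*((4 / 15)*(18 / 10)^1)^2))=864 / 21125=0.04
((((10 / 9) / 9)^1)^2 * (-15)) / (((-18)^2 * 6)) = -125 / 1062882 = -0.00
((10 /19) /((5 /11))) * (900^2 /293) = 17820000 /5567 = 3201.01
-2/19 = -0.11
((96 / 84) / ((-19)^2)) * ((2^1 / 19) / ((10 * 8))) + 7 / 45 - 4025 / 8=-1738733165 / 3456936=-502.97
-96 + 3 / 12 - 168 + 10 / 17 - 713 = -66379 / 68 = -976.16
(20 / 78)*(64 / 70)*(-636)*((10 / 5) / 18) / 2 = -8.28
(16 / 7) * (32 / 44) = 128 / 77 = 1.66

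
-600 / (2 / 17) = -5100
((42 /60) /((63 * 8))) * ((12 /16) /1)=1 /960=0.00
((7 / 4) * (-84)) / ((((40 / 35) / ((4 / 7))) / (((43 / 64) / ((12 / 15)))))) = -31605 / 512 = -61.73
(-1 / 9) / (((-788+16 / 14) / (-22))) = -77 / 24786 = -0.00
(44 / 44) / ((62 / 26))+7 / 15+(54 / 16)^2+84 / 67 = 26978491 / 1993920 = 13.53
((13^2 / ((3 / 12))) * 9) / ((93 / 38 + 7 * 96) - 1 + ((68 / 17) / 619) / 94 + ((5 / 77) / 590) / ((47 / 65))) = 9.03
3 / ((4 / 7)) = 5.25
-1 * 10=-10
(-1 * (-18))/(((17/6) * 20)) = 27/85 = 0.32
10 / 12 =5 / 6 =0.83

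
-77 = -77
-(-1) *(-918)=-918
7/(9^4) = 7/6561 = 0.00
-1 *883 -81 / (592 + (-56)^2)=-883.02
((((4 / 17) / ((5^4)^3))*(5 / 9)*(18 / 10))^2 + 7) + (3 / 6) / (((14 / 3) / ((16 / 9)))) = 2601087093353271484711 / 361740589141845703125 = 7.19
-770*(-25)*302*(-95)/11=-50207500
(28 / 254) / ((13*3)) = 14 / 4953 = 0.00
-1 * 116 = -116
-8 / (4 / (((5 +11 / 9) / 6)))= -56 / 27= -2.07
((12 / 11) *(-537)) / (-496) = 1611 / 1364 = 1.18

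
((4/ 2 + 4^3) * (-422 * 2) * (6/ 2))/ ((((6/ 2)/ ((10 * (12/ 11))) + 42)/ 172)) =-1149730560/ 1691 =-679911.63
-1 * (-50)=50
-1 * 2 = -2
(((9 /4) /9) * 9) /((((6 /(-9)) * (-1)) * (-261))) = -3 /232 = -0.01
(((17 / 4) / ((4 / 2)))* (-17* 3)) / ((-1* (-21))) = -289 / 56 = -5.16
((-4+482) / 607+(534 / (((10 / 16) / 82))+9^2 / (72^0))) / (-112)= -212882753 / 339920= -626.27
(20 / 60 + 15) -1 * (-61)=229 / 3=76.33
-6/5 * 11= -66/5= -13.20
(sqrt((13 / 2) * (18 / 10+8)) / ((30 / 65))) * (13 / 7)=169 * sqrt(130) / 60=32.11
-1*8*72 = -576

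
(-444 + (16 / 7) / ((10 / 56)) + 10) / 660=-351 / 550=-0.64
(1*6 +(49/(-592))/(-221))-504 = -65154287/130832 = -498.00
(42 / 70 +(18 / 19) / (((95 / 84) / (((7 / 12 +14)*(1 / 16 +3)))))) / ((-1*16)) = -548889 / 231040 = -2.38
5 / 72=0.07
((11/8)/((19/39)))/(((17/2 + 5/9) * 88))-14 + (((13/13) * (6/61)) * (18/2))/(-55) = -4659088891/332493920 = -14.01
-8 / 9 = -0.89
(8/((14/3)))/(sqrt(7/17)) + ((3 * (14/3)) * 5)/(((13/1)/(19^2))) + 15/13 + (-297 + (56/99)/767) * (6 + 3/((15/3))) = -34964/2301 + 12 * sqrt(119)/49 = -12.52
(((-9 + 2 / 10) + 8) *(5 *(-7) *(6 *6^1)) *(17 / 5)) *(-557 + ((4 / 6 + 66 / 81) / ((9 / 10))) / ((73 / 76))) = -1903077.08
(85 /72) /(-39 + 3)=-85 /2592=-0.03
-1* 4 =-4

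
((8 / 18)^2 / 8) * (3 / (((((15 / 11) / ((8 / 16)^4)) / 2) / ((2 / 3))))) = 11 / 2430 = 0.00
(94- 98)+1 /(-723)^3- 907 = -344297024038 /377933067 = -911.00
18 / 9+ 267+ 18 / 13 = 3515 / 13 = 270.38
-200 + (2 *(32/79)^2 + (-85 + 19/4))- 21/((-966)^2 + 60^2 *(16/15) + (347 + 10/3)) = -279.92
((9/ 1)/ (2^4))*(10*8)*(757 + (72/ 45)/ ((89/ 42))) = 3034809/ 89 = 34098.98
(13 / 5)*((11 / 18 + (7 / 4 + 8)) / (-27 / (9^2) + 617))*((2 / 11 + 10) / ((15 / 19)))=1289834 / 2289375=0.56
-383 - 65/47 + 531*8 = 181590/47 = 3863.62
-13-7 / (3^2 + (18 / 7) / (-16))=-6827 / 495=-13.79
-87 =-87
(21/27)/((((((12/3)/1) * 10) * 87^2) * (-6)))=-7/16349040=-0.00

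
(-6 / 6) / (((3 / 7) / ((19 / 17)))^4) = -312900721 / 6765201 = -46.25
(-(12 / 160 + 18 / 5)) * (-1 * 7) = 25.72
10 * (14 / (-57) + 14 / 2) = 3850 / 57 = 67.54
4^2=16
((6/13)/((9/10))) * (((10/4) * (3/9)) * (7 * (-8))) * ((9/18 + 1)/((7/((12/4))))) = -200/13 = -15.38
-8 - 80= -88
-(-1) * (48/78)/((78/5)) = 20/507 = 0.04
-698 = -698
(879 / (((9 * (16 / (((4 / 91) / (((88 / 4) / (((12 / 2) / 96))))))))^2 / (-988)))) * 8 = -5567 / 1065512448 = -0.00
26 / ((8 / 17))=221 / 4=55.25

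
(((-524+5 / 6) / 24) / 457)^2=9853321 / 4330692864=0.00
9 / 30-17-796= -8127 / 10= -812.70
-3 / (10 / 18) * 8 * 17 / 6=-122.40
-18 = -18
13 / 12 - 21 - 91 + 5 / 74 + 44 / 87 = -1420781 / 12876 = -110.34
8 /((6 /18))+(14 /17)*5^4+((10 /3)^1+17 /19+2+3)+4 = 534824 /969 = 551.93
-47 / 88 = -0.53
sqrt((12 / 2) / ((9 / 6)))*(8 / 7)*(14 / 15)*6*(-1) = -64 / 5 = -12.80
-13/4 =-3.25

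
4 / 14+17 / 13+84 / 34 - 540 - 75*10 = -1989343 / 1547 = -1285.94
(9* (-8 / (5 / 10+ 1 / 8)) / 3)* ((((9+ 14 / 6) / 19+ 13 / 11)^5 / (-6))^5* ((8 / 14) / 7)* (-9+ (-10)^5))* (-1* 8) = 397122650998931383523857993576470986721609575526031709574045803070068359375000000 / 692107474760842210035688648795748484030718106080209622501951449770580867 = 573787548.15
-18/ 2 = -9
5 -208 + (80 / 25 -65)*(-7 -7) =3311 / 5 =662.20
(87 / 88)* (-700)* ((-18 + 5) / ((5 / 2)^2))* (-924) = -1330056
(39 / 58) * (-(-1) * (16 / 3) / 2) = 52 / 29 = 1.79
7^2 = 49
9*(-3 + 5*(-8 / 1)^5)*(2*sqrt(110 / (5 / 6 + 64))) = -5898348*sqrt(64185) / 389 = -3841471.04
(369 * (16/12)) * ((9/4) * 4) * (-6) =-26568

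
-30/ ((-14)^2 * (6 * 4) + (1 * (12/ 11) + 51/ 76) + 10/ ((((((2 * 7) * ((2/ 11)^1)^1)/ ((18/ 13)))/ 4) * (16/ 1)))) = -380380/ 59683167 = -0.01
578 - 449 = 129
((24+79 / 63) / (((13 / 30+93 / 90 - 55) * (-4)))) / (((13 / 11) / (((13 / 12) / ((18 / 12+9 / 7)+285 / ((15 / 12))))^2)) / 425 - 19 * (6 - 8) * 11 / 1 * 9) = 307659625 / 10143168036696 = 0.00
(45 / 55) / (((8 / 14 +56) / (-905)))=-6335 / 484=-13.09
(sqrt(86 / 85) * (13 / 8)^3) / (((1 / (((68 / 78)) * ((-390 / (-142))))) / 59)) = 129623 * sqrt(7310) / 18176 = 609.74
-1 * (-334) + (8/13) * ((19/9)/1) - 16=37358/117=319.30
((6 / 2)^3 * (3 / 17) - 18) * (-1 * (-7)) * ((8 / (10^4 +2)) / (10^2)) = -21 / 28339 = -0.00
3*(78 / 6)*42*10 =16380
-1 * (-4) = 4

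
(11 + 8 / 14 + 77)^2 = 384400 / 49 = 7844.90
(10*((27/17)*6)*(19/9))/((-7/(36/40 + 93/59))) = -71.17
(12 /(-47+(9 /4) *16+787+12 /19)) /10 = 57 /36890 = 0.00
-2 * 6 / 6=-2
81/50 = 1.62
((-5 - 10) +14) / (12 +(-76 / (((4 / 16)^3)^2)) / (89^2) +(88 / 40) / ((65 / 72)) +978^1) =-0.00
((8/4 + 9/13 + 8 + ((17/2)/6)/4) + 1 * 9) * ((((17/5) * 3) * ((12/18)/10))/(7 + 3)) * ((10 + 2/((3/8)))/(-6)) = -4891019/1404000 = -3.48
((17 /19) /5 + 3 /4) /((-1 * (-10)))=0.09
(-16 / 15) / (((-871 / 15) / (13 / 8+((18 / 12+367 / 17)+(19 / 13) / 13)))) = 0.46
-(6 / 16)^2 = -9 / 64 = -0.14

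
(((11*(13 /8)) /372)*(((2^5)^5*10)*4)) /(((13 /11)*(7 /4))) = 20300431360 /651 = 31183458.31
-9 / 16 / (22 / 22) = -9 / 16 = -0.56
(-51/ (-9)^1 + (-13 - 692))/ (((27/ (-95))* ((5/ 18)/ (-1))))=-8858.22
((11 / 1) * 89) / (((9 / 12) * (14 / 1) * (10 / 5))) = 979 / 21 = 46.62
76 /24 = 19 /6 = 3.17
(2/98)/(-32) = -0.00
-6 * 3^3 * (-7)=1134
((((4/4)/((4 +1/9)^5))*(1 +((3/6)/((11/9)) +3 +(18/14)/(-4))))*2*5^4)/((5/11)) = 9292836375/970815398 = 9.57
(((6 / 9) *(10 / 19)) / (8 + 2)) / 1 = 2 / 57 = 0.04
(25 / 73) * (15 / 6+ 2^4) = 925 / 146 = 6.34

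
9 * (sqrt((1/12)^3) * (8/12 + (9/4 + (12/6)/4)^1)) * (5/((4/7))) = 1435 * sqrt(3)/384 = 6.47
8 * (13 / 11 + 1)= 192 / 11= 17.45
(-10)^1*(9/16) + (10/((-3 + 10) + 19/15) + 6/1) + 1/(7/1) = 2999/1736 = 1.73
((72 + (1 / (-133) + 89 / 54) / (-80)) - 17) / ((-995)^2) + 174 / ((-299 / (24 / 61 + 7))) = -44637692274054937 / 10374867826596000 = -4.30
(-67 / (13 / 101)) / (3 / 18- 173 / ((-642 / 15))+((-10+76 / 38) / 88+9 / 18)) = -47788554 / 423943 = -112.72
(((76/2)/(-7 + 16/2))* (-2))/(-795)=76/795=0.10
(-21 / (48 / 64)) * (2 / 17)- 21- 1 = -430 / 17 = -25.29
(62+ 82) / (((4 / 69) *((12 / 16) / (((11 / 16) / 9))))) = 253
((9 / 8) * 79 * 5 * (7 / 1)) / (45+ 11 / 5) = 124425 / 1888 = 65.90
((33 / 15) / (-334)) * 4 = -22 / 835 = -0.03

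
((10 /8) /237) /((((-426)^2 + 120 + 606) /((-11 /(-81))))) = 55 /13990927176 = 0.00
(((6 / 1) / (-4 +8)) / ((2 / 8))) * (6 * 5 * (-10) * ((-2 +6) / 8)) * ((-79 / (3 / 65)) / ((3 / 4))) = 2054000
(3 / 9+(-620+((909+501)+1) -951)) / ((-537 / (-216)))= -11496 / 179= -64.22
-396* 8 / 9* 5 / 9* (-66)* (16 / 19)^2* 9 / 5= 5947392 / 361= 16474.77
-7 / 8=-0.88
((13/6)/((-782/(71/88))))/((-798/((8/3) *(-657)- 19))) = -923/186048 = -0.00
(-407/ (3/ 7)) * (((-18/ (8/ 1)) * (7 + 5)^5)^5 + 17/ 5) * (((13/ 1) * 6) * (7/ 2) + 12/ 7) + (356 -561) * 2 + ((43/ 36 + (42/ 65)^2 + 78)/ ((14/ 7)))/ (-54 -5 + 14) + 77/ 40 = 98228589595108327868135023117122039921073/ 6844500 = 14351463159486935184182190000000000.00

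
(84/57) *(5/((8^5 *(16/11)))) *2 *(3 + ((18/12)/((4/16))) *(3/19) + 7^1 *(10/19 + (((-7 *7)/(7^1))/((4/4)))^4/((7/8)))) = 140562345/23658496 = 5.94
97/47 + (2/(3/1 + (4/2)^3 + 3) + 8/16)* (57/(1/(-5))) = -119197/658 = -181.15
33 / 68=0.49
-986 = -986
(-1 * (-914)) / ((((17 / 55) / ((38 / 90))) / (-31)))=-38704.61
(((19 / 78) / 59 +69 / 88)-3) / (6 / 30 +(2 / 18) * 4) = -6717885 / 1957384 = -3.43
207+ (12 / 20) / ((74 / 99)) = 76887 / 370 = 207.80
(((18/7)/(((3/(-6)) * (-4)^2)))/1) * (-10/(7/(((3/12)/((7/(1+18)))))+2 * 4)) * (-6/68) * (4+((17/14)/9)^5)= -12068163249295/194838670785024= -0.06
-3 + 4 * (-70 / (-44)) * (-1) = -103 / 11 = -9.36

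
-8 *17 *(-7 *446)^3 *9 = 37246040741952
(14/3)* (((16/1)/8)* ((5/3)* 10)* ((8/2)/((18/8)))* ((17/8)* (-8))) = -380800/81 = -4701.23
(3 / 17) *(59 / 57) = 59 / 323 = 0.18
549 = 549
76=76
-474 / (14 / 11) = -2607 / 7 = -372.43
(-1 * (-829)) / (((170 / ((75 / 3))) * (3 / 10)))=20725 / 51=406.37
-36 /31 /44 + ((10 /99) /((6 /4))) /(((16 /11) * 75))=-14239 /552420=-0.03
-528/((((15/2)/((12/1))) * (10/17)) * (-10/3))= 53856/125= 430.85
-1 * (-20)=20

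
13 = 13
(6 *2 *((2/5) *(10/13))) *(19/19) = 3.69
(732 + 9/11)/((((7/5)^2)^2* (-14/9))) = -45343125/369754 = -122.63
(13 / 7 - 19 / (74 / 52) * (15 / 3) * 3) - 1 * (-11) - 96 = -73404 / 259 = -283.41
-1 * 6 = -6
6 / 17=0.35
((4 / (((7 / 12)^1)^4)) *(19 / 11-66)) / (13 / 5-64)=41886720 / 1158311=36.16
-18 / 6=-3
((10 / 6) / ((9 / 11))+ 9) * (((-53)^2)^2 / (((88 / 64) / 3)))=18810906704 / 99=190009158.63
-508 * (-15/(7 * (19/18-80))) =-137160/9947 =-13.79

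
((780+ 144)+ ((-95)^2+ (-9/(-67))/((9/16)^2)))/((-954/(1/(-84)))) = 5999503/48322008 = 0.12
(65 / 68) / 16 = 65 / 1088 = 0.06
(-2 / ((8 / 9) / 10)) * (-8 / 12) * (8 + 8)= 240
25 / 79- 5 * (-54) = 21355 / 79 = 270.32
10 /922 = 5 /461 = 0.01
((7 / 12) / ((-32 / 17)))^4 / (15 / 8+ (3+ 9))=200533921 / 301687898112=0.00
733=733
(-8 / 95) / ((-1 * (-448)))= -1 / 5320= -0.00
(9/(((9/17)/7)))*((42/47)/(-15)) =-1666/235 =-7.09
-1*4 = -4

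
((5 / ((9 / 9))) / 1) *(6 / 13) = 30 / 13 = 2.31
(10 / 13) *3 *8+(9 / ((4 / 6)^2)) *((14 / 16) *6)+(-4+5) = 26161 / 208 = 125.77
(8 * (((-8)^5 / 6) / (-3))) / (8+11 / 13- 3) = 425984 / 171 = 2491.13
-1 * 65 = -65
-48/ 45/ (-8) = 2/ 15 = 0.13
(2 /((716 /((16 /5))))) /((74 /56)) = 224 /33115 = 0.01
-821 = -821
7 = 7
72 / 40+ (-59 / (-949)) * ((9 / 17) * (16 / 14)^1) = 1.84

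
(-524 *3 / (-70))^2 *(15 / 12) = 154449 / 245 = 630.40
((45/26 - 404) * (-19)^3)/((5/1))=71738281/130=551832.93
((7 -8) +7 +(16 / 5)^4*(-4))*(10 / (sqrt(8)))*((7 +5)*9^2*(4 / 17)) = -502317936*sqrt(2) / 2125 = -334298.75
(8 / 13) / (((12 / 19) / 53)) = 2014 / 39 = 51.64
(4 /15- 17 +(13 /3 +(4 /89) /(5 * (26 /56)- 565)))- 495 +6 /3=-505.40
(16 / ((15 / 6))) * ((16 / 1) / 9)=512 / 45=11.38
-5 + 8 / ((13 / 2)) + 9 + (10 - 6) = 120 / 13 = 9.23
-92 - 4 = -96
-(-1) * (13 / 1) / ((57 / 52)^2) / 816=2197 / 165699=0.01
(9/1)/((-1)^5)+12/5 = -33/5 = -6.60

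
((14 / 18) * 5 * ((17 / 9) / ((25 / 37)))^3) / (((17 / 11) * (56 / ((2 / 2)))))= 161025887 / 164025000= 0.98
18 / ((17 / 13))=234 / 17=13.76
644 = 644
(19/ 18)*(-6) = -19/ 3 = -6.33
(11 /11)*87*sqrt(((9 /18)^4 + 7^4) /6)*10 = 145*sqrt(230502) /4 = 17403.85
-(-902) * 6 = 5412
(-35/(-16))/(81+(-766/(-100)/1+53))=0.02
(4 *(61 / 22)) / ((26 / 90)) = 5490 / 143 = 38.39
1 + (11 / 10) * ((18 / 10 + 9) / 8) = 497 / 200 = 2.48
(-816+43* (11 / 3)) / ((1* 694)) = -1975 / 2082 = -0.95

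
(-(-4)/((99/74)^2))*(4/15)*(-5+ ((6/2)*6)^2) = 2540864/13365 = 190.11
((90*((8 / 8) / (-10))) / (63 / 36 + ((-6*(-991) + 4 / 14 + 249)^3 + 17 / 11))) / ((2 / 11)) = -747054 / 3588647625771707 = -0.00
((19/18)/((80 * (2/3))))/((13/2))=19/6240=0.00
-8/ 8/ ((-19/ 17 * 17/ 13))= 13/ 19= 0.68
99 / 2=49.50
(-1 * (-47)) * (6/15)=94/5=18.80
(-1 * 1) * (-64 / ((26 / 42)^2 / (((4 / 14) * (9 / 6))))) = 12096 / 169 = 71.57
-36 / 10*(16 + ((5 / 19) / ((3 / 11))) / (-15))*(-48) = 52320 / 19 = 2753.68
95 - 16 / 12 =281 / 3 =93.67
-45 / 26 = -1.73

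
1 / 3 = 0.33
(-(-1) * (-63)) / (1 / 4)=-252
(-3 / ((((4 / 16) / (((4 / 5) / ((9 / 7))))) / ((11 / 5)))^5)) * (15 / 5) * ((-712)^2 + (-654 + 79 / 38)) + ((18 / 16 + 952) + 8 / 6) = -72807645483816425800399 / 3246328125000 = -22427691434.86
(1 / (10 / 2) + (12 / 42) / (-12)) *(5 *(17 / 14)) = 629 / 588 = 1.07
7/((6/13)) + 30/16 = 409/24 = 17.04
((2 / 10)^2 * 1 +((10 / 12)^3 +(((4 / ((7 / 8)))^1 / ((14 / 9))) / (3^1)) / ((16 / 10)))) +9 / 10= 563849 / 264600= 2.13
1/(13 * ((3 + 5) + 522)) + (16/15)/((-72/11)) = -30289/186030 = -0.16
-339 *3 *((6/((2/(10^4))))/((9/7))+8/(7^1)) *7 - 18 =-166118154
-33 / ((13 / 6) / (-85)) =16830 / 13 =1294.62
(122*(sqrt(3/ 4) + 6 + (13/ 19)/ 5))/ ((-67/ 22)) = -1564772/ 6365-1342*sqrt(3)/ 67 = -280.53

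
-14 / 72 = -7 / 36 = -0.19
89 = 89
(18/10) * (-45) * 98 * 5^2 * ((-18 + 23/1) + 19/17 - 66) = 202022100/17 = 11883652.94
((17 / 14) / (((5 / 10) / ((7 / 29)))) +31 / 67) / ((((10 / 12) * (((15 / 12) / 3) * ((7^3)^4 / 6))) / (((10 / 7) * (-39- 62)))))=-177844032 / 941276736104005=-0.00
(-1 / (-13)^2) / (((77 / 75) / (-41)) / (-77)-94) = 3075 / 48849281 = 0.00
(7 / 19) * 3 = 21 / 19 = 1.11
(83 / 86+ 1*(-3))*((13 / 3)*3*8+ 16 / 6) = -28000 / 129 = -217.05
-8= -8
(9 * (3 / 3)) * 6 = 54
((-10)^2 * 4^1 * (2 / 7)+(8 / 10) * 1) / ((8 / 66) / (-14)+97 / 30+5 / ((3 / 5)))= 265848 / 26699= 9.96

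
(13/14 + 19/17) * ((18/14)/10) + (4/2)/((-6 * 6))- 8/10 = -17767/29988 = -0.59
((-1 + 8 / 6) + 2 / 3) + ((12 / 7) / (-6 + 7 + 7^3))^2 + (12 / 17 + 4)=35153341 / 6160868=5.71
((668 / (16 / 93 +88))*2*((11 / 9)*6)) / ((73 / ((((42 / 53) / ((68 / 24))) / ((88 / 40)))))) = 2609208 / 13483465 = 0.19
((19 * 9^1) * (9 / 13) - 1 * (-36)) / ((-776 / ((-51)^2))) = -5220207 / 10088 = -517.47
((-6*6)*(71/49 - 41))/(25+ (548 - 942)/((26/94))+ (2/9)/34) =-34692138/34098071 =-1.02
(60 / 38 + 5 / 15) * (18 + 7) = 2725 / 57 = 47.81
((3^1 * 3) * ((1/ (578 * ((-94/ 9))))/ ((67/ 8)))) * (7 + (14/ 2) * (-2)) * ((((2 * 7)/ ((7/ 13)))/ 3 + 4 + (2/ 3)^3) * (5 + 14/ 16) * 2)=3675/ 19363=0.19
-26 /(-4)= 13 /2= 6.50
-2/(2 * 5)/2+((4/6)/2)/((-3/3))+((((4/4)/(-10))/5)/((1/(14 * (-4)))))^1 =103/150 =0.69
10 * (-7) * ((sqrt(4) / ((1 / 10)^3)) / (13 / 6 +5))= -840000 / 43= -19534.88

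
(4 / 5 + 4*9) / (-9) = -184 / 45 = -4.09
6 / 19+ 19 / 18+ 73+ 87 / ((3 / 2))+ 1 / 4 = 90713 / 684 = 132.62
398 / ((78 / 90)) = 5970 / 13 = 459.23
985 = 985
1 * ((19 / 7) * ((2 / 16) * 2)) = 19 / 28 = 0.68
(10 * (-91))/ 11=-910/ 11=-82.73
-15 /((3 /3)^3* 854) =-15 /854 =-0.02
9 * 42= 378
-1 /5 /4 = -1 /20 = -0.05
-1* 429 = -429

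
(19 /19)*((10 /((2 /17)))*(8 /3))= 680 /3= 226.67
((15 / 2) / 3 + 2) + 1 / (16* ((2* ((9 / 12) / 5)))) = 113 / 24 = 4.71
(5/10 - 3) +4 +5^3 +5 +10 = 283/2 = 141.50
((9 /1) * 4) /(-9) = -4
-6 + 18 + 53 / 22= 317 / 22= 14.41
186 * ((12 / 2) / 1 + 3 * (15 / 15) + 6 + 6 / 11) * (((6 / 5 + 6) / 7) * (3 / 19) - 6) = -6498468 / 385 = -16879.14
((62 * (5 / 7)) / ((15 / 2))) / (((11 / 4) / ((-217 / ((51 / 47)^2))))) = -33965584 / 85833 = -395.72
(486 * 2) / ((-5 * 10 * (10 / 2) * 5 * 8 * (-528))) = 81 / 440000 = 0.00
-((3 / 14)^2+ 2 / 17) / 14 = -545 / 46648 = -0.01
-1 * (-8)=8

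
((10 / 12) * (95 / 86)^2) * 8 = 45125 / 5547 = 8.14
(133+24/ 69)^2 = 9406489/ 529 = 17781.64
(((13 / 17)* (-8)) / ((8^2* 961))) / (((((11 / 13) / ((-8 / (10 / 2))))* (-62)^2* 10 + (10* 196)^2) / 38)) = -3211 / 3246261555700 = -0.00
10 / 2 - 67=-62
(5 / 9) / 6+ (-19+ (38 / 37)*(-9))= -56245 / 1998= -28.15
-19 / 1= -19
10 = 10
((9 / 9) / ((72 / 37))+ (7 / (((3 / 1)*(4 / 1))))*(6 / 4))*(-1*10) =-125 / 9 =-13.89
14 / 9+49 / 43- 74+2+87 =6848 / 387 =17.70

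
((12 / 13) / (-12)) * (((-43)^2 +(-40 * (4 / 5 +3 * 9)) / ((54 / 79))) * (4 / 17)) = -23996 / 5967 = -4.02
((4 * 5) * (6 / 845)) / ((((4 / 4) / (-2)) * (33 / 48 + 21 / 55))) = -42240 / 159029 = -0.27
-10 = -10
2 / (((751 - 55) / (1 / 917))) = 1 / 319116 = 0.00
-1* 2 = -2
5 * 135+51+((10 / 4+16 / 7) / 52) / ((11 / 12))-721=10211 / 2002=5.10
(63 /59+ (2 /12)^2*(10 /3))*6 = 3697 /531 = 6.96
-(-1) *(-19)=-19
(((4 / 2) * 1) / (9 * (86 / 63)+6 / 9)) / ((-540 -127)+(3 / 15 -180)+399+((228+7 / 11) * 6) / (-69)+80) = -26565 / 66696712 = -0.00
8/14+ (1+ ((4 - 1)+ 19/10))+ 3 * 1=663/70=9.47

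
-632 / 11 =-57.45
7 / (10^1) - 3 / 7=19 / 70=0.27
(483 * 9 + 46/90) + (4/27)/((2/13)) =587044/135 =4348.47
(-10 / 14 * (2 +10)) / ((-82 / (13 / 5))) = 78 / 287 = 0.27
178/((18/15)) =445/3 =148.33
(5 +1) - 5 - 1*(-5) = 6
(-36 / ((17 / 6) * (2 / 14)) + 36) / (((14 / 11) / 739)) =-3658050 / 119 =-30739.92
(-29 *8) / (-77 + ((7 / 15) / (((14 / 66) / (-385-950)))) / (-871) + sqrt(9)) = 202072 / 61517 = 3.28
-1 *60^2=-3600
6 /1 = 6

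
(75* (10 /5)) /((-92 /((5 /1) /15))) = -25 /46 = -0.54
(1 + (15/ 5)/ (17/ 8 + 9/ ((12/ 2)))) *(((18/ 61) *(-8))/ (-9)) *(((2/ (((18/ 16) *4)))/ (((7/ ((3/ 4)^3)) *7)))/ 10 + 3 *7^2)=61081599/ 866810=70.47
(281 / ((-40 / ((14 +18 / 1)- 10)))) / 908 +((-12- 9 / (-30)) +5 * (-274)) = -25094763 / 18160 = -1381.87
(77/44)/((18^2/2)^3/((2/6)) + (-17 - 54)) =7/51018052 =0.00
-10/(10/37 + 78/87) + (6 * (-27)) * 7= -715249/626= -1142.57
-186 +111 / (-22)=-4203 / 22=-191.05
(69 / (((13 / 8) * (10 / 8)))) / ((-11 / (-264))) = 52992 / 65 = 815.26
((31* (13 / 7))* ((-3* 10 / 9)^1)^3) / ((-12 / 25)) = 2518750 / 567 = 4442.24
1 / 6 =0.17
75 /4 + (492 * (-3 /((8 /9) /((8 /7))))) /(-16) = 1923 /14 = 137.36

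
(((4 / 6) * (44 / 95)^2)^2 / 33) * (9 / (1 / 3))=1362944 / 81450625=0.02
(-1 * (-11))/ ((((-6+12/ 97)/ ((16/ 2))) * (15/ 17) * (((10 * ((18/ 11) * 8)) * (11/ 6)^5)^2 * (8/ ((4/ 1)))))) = -267138/ 231410155625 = -0.00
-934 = -934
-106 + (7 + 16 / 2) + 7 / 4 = -357 / 4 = -89.25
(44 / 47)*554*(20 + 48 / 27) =4777696 / 423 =11294.79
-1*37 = -37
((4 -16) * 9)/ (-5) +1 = 113/ 5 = 22.60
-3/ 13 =-0.23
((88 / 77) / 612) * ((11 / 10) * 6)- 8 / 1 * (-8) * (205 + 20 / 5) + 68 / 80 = 95510797 / 7140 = 13376.86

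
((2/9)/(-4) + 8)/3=143/54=2.65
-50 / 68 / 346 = -25 / 11764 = -0.00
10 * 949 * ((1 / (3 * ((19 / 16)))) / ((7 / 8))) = 1214720 / 399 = 3044.41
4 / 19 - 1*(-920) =17484 / 19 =920.21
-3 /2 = -1.50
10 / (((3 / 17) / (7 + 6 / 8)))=2635 / 6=439.17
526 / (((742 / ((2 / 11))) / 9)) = 1.16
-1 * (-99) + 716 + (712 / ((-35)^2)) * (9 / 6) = 999443 / 1225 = 815.87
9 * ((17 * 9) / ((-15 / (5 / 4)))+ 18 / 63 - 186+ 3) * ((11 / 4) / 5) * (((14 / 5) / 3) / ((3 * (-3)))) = 60203 / 600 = 100.34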